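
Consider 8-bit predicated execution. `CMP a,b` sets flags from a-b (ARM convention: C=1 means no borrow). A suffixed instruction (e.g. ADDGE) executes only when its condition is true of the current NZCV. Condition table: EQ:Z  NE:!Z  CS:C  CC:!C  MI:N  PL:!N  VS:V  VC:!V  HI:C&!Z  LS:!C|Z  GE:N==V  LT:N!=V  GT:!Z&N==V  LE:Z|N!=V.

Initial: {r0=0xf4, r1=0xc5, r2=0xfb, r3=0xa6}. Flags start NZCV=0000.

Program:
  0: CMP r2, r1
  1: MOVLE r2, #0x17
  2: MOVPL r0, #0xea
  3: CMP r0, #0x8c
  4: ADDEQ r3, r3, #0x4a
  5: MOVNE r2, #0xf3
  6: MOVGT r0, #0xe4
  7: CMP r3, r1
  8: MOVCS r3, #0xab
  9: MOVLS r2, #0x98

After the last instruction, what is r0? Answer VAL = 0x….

[0] flags=0010 → (cmp)
[1] flags=0010 LE?F → skip
[2] flags=0010 PL?T → r0=0xea
[3] flags=0010 → (cmp)
[4] flags=0010 EQ?F → skip
[5] flags=0010 NE?T → r2=0xf3
[6] flags=0010 GT?T → r0=0xe4
[7] flags=1000 → (cmp)
[8] flags=1000 CS?F → skip
[9] flags=1000 LS?T → r2=0x98

VAL = 0xe4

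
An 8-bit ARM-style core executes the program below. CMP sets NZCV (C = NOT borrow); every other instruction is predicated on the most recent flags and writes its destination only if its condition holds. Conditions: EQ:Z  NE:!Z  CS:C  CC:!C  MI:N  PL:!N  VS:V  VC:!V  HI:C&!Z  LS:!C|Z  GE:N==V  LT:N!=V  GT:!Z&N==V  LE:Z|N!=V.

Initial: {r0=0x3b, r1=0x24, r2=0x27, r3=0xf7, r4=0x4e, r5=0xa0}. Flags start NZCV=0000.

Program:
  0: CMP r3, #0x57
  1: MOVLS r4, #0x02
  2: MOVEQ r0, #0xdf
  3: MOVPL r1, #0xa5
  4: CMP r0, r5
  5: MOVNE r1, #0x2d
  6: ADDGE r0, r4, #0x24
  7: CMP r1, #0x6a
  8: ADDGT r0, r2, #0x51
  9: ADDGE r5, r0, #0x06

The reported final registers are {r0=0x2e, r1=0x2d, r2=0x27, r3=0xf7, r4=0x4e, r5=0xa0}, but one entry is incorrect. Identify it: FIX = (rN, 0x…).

0: ✓ CMP  NZCV=1010
1: · MOVLS
2: · MOVEQ
3: · MOVPL
4: ✓ CMP  NZCV=1001
5: ✓ MOVNE  r1←0x2d
6: ✓ ADDGE  r0←0x72
7: ✓ CMP  NZCV=1000
8: · ADDGT
9: · ADDGE

FIX = (r0, 0x72)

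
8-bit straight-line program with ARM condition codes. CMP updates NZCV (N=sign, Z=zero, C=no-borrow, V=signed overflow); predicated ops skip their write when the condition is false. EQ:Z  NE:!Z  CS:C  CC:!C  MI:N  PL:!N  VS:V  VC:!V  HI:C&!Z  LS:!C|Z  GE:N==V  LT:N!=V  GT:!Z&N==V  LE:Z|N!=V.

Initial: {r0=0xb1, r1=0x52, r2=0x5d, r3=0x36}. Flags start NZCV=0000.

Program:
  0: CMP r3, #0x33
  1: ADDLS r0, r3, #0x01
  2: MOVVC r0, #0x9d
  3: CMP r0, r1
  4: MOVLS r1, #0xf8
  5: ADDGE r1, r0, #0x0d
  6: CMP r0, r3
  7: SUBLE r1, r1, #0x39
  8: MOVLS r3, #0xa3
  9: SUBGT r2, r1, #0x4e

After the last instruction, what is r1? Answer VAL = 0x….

VAL = 0x19

[0] flags=0010 → (cmp)
[1] flags=0010 LS?F → skip
[2] flags=0010 VC?T → r0=0x9d
[3] flags=0011 → (cmp)
[4] flags=0011 LS?F → skip
[5] flags=0011 GE?F → skip
[6] flags=0011 → (cmp)
[7] flags=0011 LE?T → r1=0x19
[8] flags=0011 LS?F → skip
[9] flags=0011 GT?F → skip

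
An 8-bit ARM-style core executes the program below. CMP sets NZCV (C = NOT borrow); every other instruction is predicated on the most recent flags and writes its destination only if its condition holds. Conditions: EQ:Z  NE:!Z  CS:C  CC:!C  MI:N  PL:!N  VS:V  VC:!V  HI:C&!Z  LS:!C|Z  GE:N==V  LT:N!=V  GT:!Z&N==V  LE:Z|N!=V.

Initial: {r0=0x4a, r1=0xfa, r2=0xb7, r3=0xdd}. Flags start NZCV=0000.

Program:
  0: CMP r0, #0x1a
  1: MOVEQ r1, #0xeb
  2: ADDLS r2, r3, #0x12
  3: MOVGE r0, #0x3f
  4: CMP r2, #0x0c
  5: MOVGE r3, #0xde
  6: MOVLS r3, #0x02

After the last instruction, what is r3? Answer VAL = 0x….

[0] flags=0010 → (cmp)
[1] flags=0010 EQ?F → skip
[2] flags=0010 LS?F → skip
[3] flags=0010 GE?T → r0=0x3f
[4] flags=1010 → (cmp)
[5] flags=1010 GE?F → skip
[6] flags=1010 LS?F → skip

VAL = 0xdd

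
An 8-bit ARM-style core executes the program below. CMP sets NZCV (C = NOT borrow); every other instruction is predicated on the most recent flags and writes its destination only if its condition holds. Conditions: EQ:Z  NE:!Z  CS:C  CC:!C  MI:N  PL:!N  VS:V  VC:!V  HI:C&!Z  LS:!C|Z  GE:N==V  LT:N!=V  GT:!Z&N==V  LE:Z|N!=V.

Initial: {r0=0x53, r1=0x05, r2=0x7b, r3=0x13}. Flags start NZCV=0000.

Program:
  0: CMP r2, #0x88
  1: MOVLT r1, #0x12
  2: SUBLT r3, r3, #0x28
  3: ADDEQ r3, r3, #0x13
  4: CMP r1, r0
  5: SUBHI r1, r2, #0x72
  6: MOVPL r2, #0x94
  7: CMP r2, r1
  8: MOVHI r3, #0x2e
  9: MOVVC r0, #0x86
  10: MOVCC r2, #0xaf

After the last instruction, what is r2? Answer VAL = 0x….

[0] flags=1001 → (cmp)
[1] flags=1001 LT?F → skip
[2] flags=1001 LT?F → skip
[3] flags=1001 EQ?F → skip
[4] flags=1000 → (cmp)
[5] flags=1000 HI?F → skip
[6] flags=1000 PL?F → skip
[7] flags=0010 → (cmp)
[8] flags=0010 HI?T → r3=0x2e
[9] flags=0010 VC?T → r0=0x86
[10] flags=0010 CC?F → skip

VAL = 0x7b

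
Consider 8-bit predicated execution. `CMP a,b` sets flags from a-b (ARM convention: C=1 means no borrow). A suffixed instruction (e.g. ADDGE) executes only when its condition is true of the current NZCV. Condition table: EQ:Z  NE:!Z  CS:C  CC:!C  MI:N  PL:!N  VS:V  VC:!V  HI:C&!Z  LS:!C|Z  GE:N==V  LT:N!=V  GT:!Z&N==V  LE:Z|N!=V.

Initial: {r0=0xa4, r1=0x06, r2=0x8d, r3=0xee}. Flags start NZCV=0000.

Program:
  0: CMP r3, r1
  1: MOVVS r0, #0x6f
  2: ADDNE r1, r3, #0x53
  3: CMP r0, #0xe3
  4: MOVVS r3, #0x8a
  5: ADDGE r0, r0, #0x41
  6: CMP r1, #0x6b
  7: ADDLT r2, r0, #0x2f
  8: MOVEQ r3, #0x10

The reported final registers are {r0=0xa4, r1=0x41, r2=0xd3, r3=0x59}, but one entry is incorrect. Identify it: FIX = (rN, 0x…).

[0] flags=1010 → (cmp)
[1] flags=1010 VS?F → skip
[2] flags=1010 NE?T → r1=0x41
[3] flags=1000 → (cmp)
[4] flags=1000 VS?F → skip
[5] flags=1000 GE?F → skip
[6] flags=1000 → (cmp)
[7] flags=1000 LT?T → r2=0xd3
[8] flags=1000 EQ?F → skip

FIX = (r3, 0xee)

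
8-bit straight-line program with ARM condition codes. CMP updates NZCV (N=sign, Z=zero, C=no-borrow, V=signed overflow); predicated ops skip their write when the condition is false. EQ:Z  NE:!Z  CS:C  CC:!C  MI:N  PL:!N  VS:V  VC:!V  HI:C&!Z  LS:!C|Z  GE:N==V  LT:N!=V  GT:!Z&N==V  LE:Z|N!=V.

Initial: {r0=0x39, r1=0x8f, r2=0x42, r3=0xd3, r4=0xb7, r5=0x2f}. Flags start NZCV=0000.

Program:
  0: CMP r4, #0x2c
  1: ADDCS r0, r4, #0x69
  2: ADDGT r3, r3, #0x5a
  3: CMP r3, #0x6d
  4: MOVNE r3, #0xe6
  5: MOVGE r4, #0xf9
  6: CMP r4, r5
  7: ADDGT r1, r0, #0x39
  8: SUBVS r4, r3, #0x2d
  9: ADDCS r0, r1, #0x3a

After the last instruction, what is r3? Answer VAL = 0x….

VAL = 0xe6

[0] flags=1010 → (cmp)
[1] flags=1010 CS?T → r0=0x20
[2] flags=1010 GT?F → skip
[3] flags=0011 → (cmp)
[4] flags=0011 NE?T → r3=0xe6
[5] flags=0011 GE?F → skip
[6] flags=1010 → (cmp)
[7] flags=1010 GT?F → skip
[8] flags=1010 VS?F → skip
[9] flags=1010 CS?T → r0=0xc9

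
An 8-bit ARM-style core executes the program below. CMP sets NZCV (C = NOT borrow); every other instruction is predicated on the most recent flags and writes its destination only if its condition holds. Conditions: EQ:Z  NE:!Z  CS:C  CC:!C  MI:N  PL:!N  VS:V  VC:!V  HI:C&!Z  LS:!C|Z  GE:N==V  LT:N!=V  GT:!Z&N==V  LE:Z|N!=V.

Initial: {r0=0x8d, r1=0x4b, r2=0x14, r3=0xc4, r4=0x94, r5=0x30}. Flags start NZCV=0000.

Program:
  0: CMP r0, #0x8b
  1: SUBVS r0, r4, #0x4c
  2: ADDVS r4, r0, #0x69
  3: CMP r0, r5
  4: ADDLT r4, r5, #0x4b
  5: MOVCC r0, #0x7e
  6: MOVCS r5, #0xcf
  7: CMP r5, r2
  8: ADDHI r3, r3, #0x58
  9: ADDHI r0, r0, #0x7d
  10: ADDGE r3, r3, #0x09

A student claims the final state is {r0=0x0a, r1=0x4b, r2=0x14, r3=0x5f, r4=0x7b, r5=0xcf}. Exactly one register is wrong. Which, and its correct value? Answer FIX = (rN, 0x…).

FIX = (r3, 0x1c)

0: ✓ CMP  NZCV=0010
1: · SUBVS
2: · ADDVS
3: ✓ CMP  NZCV=0011
4: ✓ ADDLT  r4←0x7b
5: · MOVCC
6: ✓ MOVCS  r5←0xcf
7: ✓ CMP  NZCV=1010
8: ✓ ADDHI  r3←0x1c
9: ✓ ADDHI  r0←0x0a
10: · ADDGE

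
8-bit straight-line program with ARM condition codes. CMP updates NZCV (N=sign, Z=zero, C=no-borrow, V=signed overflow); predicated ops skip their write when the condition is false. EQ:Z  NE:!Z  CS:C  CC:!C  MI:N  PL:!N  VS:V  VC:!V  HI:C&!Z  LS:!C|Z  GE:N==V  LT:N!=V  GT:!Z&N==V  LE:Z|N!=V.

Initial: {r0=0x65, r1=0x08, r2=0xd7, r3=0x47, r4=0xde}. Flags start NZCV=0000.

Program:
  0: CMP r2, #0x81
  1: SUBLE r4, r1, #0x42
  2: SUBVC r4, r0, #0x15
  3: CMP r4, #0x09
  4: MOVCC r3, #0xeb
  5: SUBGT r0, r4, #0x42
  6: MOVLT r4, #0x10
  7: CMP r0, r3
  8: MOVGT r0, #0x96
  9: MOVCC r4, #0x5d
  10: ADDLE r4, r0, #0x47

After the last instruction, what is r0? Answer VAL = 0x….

0: ✓ CMP  NZCV=0010
1: · SUBLE
2: ✓ SUBVC  r4←0x50
3: ✓ CMP  NZCV=0010
4: · MOVCC
5: ✓ SUBGT  r0←0x0e
6: · MOVLT
7: ✓ CMP  NZCV=1000
8: · MOVGT
9: ✓ MOVCC  r4←0x5d
10: ✓ ADDLE  r4←0x55

VAL = 0x0e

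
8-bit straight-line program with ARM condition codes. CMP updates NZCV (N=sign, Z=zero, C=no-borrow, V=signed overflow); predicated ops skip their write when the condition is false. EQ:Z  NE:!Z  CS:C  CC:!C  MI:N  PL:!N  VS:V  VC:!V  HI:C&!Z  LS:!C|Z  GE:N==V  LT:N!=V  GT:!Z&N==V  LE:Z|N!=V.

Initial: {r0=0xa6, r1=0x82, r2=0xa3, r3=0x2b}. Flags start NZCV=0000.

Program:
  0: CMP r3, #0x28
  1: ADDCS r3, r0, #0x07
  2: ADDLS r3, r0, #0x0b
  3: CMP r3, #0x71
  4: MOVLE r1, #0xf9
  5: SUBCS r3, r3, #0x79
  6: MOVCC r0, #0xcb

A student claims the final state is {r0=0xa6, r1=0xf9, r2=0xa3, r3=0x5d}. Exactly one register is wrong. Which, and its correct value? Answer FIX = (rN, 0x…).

0: ✓ CMP  NZCV=0010
1: ✓ ADDCS  r3←0xad
2: · ADDLS
3: ✓ CMP  NZCV=0011
4: ✓ MOVLE  r1←0xf9
5: ✓ SUBCS  r3←0x34
6: · MOVCC

FIX = (r3, 0x34)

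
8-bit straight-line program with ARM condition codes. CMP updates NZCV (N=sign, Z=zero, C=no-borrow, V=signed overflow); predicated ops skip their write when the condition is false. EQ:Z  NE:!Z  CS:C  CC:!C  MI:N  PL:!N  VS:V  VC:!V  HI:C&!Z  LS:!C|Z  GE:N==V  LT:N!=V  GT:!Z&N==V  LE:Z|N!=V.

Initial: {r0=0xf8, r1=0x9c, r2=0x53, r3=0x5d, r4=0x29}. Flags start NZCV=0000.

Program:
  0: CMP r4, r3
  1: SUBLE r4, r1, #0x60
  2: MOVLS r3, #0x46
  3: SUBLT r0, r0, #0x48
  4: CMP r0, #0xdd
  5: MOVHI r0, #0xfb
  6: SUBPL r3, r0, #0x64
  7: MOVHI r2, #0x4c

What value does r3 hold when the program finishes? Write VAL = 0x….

VAL = 0x46

0: ✓ CMP  NZCV=1000
1: ✓ SUBLE  r4←0x3c
2: ✓ MOVLS  r3←0x46
3: ✓ SUBLT  r0←0xb0
4: ✓ CMP  NZCV=1000
5: · MOVHI
6: · SUBPL
7: · MOVHI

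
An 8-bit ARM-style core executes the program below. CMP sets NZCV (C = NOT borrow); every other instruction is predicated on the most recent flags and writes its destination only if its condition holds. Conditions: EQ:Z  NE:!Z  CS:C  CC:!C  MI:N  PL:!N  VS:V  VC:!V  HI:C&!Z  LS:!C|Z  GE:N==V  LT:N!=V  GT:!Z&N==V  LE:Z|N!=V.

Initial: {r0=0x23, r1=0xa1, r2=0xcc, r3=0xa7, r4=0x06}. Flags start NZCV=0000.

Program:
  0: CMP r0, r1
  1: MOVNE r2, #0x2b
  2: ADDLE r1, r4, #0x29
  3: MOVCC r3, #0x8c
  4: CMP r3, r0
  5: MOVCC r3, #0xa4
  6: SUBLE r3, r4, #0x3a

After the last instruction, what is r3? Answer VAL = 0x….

VAL = 0xcc

0: ✓ CMP  NZCV=1001
1: ✓ MOVNE  r2←0x2b
2: · ADDLE
3: ✓ MOVCC  r3←0x8c
4: ✓ CMP  NZCV=0011
5: · MOVCC
6: ✓ SUBLE  r3←0xcc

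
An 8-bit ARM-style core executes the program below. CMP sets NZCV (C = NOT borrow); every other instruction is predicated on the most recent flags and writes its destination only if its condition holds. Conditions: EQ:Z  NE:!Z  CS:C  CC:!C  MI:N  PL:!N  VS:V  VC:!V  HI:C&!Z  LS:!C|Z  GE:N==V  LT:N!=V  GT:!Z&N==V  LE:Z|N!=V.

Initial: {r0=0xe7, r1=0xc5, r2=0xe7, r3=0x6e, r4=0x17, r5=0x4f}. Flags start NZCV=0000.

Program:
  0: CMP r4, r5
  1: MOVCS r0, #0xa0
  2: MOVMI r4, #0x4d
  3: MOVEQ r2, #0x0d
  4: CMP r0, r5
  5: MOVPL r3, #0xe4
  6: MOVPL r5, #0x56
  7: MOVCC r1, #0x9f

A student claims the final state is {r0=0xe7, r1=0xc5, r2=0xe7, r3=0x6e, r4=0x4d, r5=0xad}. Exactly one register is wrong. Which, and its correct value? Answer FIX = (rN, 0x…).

[0] flags=1000 → (cmp)
[1] flags=1000 CS?F → skip
[2] flags=1000 MI?T → r4=0x4d
[3] flags=1000 EQ?F → skip
[4] flags=1010 → (cmp)
[5] flags=1010 PL?F → skip
[6] flags=1010 PL?F → skip
[7] flags=1010 CC?F → skip

FIX = (r5, 0x4f)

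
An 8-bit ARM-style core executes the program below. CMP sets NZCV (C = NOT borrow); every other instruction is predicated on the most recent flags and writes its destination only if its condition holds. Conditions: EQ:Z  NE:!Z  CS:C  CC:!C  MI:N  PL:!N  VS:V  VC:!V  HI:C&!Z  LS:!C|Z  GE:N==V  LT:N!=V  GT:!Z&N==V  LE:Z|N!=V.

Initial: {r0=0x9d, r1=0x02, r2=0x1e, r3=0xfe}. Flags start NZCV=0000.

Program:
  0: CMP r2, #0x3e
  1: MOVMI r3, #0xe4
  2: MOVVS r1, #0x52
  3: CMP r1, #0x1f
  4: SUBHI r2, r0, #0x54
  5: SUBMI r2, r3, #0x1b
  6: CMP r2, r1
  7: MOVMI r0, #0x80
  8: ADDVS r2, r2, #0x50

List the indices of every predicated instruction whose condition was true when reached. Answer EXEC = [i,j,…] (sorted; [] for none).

EXEC = [1,5,7]

[0] flags=1000 → (cmp)
[1] flags=1000 MI?T → r3=0xe4
[2] flags=1000 VS?F → skip
[3] flags=1000 → (cmp)
[4] flags=1000 HI?F → skip
[5] flags=1000 MI?T → r2=0xc9
[6] flags=1010 → (cmp)
[7] flags=1010 MI?T → r0=0x80
[8] flags=1010 VS?F → skip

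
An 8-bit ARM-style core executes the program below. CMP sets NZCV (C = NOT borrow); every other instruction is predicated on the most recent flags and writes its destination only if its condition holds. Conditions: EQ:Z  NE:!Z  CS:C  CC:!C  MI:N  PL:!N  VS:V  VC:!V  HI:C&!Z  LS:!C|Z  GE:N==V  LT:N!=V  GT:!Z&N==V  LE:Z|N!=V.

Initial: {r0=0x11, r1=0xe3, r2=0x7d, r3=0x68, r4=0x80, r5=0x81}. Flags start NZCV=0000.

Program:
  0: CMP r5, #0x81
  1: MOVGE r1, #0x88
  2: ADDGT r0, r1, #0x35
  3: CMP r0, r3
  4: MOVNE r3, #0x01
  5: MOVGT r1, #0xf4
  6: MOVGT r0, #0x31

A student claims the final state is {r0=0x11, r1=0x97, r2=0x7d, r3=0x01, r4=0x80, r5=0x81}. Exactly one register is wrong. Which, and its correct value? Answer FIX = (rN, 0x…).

0: ✓ CMP  NZCV=0110
1: ✓ MOVGE  r1←0x88
2: · ADDGT
3: ✓ CMP  NZCV=1000
4: ✓ MOVNE  r3←0x01
5: · MOVGT
6: · MOVGT

FIX = (r1, 0x88)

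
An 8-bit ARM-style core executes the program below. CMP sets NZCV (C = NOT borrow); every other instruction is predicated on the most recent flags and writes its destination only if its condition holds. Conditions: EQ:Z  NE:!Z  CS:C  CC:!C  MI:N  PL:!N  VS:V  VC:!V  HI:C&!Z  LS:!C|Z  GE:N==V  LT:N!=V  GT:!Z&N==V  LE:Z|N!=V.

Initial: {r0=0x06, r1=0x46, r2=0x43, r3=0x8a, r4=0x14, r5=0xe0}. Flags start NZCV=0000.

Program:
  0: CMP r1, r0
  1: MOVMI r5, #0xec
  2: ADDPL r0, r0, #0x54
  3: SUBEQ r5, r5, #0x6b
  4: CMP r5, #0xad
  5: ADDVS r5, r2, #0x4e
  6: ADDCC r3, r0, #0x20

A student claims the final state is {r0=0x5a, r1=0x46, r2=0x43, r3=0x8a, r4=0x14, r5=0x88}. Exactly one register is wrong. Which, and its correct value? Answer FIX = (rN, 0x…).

[0] flags=0010 → (cmp)
[1] flags=0010 MI?F → skip
[2] flags=0010 PL?T → r0=0x5a
[3] flags=0010 EQ?F → skip
[4] flags=0010 → (cmp)
[5] flags=0010 VS?F → skip
[6] flags=0010 CC?F → skip

FIX = (r5, 0xe0)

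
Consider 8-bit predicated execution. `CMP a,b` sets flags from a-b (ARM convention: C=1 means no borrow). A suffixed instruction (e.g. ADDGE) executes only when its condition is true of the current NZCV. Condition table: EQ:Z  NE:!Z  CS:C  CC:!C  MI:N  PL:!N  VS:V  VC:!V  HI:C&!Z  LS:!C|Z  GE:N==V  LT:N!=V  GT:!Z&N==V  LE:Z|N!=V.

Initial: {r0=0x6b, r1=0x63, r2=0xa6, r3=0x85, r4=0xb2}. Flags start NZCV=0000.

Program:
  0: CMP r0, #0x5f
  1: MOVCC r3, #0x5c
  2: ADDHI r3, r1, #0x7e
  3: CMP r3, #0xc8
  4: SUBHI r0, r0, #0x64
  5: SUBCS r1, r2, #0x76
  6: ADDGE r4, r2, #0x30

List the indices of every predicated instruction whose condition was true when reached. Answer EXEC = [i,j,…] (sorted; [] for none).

0: ✓ CMP  NZCV=0010
1: · MOVCC
2: ✓ ADDHI  r3←0xe1
3: ✓ CMP  NZCV=0010
4: ✓ SUBHI  r0←0x07
5: ✓ SUBCS  r1←0x30
6: ✓ ADDGE  r4←0xd6

EXEC = [2,4,5,6]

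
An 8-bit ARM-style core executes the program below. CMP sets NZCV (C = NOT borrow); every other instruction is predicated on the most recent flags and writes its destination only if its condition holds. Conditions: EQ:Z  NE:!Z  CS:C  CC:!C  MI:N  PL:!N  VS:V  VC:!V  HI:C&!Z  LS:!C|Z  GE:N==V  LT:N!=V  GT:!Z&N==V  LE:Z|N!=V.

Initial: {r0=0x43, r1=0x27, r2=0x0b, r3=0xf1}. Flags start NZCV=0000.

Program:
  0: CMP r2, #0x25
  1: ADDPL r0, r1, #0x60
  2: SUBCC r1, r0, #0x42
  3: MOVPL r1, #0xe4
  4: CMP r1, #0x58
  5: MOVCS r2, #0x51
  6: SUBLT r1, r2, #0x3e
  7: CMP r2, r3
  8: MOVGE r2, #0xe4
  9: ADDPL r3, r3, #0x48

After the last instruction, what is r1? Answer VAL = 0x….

VAL = 0xcd

[0] flags=1000 → (cmp)
[1] flags=1000 PL?F → skip
[2] flags=1000 CC?T → r1=0x01
[3] flags=1000 PL?F → skip
[4] flags=1000 → (cmp)
[5] flags=1000 CS?F → skip
[6] flags=1000 LT?T → r1=0xcd
[7] flags=0000 → (cmp)
[8] flags=0000 GE?T → r2=0xe4
[9] flags=0000 PL?T → r3=0x39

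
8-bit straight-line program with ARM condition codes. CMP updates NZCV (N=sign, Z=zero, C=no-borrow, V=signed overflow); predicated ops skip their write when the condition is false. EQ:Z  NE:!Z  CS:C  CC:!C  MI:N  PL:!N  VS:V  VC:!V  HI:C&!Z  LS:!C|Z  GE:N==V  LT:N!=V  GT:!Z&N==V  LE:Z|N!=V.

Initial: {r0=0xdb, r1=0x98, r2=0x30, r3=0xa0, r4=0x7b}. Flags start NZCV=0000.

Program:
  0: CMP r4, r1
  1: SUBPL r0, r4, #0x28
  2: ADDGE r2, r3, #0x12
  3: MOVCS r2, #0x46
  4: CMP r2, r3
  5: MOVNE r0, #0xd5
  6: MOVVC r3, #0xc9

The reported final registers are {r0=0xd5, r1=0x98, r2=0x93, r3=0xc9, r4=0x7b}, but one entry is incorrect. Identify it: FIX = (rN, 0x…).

FIX = (r2, 0xb2)

[0] flags=1001 → (cmp)
[1] flags=1001 PL?F → skip
[2] flags=1001 GE?T → r2=0xb2
[3] flags=1001 CS?F → skip
[4] flags=0010 → (cmp)
[5] flags=0010 NE?T → r0=0xd5
[6] flags=0010 VC?T → r3=0xc9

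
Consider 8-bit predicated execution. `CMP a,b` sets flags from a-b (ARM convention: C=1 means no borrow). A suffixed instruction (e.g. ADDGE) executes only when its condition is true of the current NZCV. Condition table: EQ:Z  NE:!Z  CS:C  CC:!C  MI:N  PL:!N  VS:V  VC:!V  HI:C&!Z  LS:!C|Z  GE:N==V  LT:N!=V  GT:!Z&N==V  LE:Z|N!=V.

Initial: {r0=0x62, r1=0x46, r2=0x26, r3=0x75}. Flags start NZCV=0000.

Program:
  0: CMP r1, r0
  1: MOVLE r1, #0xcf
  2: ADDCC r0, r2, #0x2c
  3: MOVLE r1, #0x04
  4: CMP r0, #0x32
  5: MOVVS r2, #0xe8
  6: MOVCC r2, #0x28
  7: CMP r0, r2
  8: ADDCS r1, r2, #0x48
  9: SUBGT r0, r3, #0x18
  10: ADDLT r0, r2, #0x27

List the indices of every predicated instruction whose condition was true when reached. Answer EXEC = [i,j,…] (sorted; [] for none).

EXEC = [1,2,3,8,9]

0: ✓ CMP  NZCV=1000
1: ✓ MOVLE  r1←0xcf
2: ✓ ADDCC  r0←0x52
3: ✓ MOVLE  r1←0x04
4: ✓ CMP  NZCV=0010
5: · MOVVS
6: · MOVCC
7: ✓ CMP  NZCV=0010
8: ✓ ADDCS  r1←0x6e
9: ✓ SUBGT  r0←0x5d
10: · ADDLT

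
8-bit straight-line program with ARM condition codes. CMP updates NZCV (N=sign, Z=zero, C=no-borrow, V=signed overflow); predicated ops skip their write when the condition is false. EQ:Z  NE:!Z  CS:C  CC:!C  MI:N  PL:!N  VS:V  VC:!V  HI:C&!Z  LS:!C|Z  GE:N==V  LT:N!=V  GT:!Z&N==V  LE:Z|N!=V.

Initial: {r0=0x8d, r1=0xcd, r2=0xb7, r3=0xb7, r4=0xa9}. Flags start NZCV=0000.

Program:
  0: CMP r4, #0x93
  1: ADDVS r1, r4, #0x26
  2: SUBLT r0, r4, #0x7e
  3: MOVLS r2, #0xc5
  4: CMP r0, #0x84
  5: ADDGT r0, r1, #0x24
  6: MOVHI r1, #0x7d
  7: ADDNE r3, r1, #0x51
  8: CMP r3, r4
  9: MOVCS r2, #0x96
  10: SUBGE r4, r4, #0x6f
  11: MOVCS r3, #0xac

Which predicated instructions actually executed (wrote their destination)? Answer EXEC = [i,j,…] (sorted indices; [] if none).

0: ✓ CMP  NZCV=0010
1: · ADDVS
2: · SUBLT
3: · MOVLS
4: ✓ CMP  NZCV=0010
5: ✓ ADDGT  r0←0xf1
6: ✓ MOVHI  r1←0x7d
7: ✓ ADDNE  r3←0xce
8: ✓ CMP  NZCV=0010
9: ✓ MOVCS  r2←0x96
10: ✓ SUBGE  r4←0x3a
11: ✓ MOVCS  r3←0xac

EXEC = [5,6,7,9,10,11]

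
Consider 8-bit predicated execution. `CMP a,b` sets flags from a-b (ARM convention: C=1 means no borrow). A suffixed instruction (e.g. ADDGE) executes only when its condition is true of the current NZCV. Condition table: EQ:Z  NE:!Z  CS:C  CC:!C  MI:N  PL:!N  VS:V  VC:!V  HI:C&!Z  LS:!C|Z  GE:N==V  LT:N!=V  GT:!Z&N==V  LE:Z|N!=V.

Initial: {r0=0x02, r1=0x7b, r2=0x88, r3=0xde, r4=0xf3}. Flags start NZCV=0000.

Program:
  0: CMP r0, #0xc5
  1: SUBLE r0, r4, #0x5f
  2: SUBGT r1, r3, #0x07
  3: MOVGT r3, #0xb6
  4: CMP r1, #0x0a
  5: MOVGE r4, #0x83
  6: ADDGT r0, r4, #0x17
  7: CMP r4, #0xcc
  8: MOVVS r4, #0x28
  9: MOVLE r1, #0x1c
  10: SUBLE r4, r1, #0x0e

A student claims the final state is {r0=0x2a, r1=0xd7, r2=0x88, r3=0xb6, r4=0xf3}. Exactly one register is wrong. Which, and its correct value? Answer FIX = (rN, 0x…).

FIX = (r0, 0x02)

[0] flags=0000 → (cmp)
[1] flags=0000 LE?F → skip
[2] flags=0000 GT?T → r1=0xd7
[3] flags=0000 GT?T → r3=0xb6
[4] flags=1010 → (cmp)
[5] flags=1010 GE?F → skip
[6] flags=1010 GT?F → skip
[7] flags=0010 → (cmp)
[8] flags=0010 VS?F → skip
[9] flags=0010 LE?F → skip
[10] flags=0010 LE?F → skip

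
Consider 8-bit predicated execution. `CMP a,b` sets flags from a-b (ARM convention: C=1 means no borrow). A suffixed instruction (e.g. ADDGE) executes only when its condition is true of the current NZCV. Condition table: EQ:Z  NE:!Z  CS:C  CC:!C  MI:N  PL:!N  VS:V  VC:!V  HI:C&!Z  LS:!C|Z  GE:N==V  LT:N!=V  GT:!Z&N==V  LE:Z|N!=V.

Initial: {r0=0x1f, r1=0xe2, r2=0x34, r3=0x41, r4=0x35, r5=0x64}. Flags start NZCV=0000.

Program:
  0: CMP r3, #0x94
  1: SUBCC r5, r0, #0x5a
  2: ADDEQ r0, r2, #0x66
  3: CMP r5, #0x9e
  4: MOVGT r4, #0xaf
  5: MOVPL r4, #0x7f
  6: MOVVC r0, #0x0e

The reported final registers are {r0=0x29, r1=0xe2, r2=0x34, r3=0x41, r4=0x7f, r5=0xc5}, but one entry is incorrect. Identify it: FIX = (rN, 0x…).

0: ✓ CMP  NZCV=1001
1: ✓ SUBCC  r5←0xc5
2: · ADDEQ
3: ✓ CMP  NZCV=0010
4: ✓ MOVGT  r4←0xaf
5: ✓ MOVPL  r4←0x7f
6: ✓ MOVVC  r0←0x0e

FIX = (r0, 0x0e)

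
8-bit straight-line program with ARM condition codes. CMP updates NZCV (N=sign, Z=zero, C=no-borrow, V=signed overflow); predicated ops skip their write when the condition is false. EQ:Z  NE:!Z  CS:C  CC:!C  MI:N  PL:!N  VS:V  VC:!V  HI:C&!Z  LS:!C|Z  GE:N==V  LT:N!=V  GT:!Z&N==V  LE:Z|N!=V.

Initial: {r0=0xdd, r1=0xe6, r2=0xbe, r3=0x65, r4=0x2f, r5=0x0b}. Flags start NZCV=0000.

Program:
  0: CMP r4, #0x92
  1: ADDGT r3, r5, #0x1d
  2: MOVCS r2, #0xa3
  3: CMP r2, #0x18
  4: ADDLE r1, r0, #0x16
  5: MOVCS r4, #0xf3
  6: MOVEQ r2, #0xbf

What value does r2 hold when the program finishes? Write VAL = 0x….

VAL = 0xbe

[0] flags=1001 → (cmp)
[1] flags=1001 GT?T → r3=0x28
[2] flags=1001 CS?F → skip
[3] flags=1010 → (cmp)
[4] flags=1010 LE?T → r1=0xf3
[5] flags=1010 CS?T → r4=0xf3
[6] flags=1010 EQ?F → skip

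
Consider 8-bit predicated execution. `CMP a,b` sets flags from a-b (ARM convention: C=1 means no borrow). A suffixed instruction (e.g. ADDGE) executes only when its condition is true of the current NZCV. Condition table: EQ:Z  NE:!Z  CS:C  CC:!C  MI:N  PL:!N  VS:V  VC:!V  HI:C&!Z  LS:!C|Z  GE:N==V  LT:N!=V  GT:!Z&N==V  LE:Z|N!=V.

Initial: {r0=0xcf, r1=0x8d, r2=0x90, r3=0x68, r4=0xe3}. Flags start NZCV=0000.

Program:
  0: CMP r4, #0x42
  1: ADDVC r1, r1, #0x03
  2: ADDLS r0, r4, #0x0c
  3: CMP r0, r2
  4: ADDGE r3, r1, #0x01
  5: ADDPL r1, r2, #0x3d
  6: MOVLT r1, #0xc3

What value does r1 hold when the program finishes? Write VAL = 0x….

0: ✓ CMP  NZCV=1010
1: ✓ ADDVC  r1←0x90
2: · ADDLS
3: ✓ CMP  NZCV=0010
4: ✓ ADDGE  r3←0x91
5: ✓ ADDPL  r1←0xcd
6: · MOVLT

VAL = 0xcd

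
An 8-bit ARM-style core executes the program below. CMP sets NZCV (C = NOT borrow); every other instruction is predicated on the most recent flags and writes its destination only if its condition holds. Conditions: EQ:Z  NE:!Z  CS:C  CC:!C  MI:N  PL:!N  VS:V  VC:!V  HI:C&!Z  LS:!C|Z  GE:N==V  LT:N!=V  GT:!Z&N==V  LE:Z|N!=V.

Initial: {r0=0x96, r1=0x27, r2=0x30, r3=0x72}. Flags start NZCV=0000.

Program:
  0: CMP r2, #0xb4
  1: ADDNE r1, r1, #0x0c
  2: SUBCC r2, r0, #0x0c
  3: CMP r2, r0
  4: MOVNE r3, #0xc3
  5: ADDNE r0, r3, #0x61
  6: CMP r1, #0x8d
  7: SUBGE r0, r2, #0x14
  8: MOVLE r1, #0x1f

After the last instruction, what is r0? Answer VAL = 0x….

VAL = 0x76

0: ✓ CMP  NZCV=0000
1: ✓ ADDNE  r1←0x33
2: ✓ SUBCC  r2←0x8a
3: ✓ CMP  NZCV=1000
4: ✓ MOVNE  r3←0xc3
5: ✓ ADDNE  r0←0x24
6: ✓ CMP  NZCV=1001
7: ✓ SUBGE  r0←0x76
8: · MOVLE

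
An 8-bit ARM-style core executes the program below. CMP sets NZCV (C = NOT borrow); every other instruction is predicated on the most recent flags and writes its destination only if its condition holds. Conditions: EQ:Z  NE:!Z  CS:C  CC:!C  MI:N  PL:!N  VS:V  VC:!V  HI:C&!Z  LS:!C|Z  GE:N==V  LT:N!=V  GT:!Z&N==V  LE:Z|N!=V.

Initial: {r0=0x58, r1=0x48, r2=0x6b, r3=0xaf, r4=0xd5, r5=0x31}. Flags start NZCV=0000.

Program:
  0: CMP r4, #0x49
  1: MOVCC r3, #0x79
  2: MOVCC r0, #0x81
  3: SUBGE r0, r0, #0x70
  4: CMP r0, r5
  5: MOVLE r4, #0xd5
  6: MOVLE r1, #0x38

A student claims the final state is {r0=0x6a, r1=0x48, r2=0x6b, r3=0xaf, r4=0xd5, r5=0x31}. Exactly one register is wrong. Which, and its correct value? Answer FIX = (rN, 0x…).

[0] flags=1010 → (cmp)
[1] flags=1010 CC?F → skip
[2] flags=1010 CC?F → skip
[3] flags=1010 GE?F → skip
[4] flags=0010 → (cmp)
[5] flags=0010 LE?F → skip
[6] flags=0010 LE?F → skip

FIX = (r0, 0x58)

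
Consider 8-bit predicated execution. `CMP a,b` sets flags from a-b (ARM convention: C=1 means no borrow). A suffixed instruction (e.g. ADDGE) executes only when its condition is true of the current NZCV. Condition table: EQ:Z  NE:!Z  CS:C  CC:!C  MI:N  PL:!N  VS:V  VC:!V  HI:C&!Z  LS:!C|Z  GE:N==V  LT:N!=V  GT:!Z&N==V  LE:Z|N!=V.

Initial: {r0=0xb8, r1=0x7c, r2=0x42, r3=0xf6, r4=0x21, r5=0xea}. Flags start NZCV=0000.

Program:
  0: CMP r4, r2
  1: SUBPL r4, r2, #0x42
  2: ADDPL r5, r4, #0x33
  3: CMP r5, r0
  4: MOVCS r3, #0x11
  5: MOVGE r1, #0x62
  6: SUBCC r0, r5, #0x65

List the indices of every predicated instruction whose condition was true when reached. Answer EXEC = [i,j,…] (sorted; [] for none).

0: ✓ CMP  NZCV=1000
1: · SUBPL
2: · ADDPL
3: ✓ CMP  NZCV=0010
4: ✓ MOVCS  r3←0x11
5: ✓ MOVGE  r1←0x62
6: · SUBCC

EXEC = [4,5]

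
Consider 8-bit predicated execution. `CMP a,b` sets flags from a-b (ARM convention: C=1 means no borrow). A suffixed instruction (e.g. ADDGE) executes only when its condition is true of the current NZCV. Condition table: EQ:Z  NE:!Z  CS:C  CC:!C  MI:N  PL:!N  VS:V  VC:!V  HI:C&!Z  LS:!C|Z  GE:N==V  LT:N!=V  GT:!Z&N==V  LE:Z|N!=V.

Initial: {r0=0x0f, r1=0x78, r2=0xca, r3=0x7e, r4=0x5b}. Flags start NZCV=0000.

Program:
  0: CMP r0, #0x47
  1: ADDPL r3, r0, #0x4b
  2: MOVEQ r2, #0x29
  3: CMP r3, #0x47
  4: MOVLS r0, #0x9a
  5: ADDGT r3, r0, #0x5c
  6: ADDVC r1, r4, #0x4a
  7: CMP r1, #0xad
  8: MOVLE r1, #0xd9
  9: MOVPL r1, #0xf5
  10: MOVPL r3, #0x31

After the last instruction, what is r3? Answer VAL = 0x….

VAL = 0x6b

[0] flags=1000 → (cmp)
[1] flags=1000 PL?F → skip
[2] flags=1000 EQ?F → skip
[3] flags=0010 → (cmp)
[4] flags=0010 LS?F → skip
[5] flags=0010 GT?T → r3=0x6b
[6] flags=0010 VC?T → r1=0xa5
[7] flags=1000 → (cmp)
[8] flags=1000 LE?T → r1=0xd9
[9] flags=1000 PL?F → skip
[10] flags=1000 PL?F → skip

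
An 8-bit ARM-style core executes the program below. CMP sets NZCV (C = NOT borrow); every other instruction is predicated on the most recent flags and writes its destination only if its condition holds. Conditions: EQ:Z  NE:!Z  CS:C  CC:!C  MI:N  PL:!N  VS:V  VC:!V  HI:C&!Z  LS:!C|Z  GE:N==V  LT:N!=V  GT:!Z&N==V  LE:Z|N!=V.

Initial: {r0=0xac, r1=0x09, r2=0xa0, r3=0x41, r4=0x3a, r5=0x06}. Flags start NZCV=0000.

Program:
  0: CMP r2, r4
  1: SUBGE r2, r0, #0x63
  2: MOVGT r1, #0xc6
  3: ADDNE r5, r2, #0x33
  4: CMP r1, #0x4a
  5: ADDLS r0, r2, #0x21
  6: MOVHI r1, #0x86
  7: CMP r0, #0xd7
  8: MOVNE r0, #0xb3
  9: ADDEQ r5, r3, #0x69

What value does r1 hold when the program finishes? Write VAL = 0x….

VAL = 0x09

[0] flags=0011 → (cmp)
[1] flags=0011 GE?F → skip
[2] flags=0011 GT?F → skip
[3] flags=0011 NE?T → r5=0xd3
[4] flags=1000 → (cmp)
[5] flags=1000 LS?T → r0=0xc1
[6] flags=1000 HI?F → skip
[7] flags=1000 → (cmp)
[8] flags=1000 NE?T → r0=0xb3
[9] flags=1000 EQ?F → skip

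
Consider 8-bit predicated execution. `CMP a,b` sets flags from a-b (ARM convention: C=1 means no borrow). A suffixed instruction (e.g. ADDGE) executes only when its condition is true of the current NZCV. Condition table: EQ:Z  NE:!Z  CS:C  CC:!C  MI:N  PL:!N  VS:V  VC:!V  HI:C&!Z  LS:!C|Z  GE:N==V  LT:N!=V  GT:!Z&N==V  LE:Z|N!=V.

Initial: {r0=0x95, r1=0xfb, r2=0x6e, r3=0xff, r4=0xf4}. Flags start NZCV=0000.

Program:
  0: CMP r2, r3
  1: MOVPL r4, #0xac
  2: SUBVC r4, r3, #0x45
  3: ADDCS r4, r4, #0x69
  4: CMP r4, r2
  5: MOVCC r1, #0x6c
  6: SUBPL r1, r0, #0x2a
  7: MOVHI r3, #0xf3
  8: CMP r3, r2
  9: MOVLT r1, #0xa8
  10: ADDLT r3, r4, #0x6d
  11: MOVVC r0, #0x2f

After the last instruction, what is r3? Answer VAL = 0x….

[0] flags=0000 → (cmp)
[1] flags=0000 PL?T → r4=0xac
[2] flags=0000 VC?T → r4=0xba
[3] flags=0000 CS?F → skip
[4] flags=0011 → (cmp)
[5] flags=0011 CC?F → skip
[6] flags=0011 PL?T → r1=0x6b
[7] flags=0011 HI?T → r3=0xf3
[8] flags=1010 → (cmp)
[9] flags=1010 LT?T → r1=0xa8
[10] flags=1010 LT?T → r3=0x27
[11] flags=1010 VC?T → r0=0x2f

VAL = 0x27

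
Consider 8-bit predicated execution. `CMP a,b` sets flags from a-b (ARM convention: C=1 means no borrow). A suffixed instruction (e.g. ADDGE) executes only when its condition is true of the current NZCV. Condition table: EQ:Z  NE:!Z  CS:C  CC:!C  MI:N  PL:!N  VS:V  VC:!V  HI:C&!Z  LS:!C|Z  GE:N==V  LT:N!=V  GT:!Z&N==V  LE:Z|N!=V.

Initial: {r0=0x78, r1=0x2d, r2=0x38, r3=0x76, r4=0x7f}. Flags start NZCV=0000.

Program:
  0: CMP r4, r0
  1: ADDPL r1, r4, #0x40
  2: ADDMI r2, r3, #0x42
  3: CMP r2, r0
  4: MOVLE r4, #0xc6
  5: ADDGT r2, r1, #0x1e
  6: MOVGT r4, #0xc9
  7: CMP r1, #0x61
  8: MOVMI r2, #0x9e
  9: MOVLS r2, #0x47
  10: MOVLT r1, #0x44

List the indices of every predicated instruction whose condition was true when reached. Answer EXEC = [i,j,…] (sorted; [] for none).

0: ✓ CMP  NZCV=0010
1: ✓ ADDPL  r1←0xbf
2: · ADDMI
3: ✓ CMP  NZCV=1000
4: ✓ MOVLE  r4←0xc6
5: · ADDGT
6: · MOVGT
7: ✓ CMP  NZCV=0011
8: · MOVMI
9: · MOVLS
10: ✓ MOVLT  r1←0x44

EXEC = [1,4,10]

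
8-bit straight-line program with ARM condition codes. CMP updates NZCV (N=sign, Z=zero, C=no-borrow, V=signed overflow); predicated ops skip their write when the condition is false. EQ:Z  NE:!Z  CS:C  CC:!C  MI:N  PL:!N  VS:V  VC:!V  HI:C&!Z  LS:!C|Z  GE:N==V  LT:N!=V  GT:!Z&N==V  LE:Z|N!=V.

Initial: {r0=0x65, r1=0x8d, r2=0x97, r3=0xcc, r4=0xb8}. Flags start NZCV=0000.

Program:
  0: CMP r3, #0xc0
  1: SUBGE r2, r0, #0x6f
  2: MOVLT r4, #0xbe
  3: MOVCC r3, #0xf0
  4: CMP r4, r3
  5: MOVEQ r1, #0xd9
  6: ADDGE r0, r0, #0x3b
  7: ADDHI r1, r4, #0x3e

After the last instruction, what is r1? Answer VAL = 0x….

VAL = 0x8d

[0] flags=0010 → (cmp)
[1] flags=0010 GE?T → r2=0xf6
[2] flags=0010 LT?F → skip
[3] flags=0010 CC?F → skip
[4] flags=1000 → (cmp)
[5] flags=1000 EQ?F → skip
[6] flags=1000 GE?F → skip
[7] flags=1000 HI?F → skip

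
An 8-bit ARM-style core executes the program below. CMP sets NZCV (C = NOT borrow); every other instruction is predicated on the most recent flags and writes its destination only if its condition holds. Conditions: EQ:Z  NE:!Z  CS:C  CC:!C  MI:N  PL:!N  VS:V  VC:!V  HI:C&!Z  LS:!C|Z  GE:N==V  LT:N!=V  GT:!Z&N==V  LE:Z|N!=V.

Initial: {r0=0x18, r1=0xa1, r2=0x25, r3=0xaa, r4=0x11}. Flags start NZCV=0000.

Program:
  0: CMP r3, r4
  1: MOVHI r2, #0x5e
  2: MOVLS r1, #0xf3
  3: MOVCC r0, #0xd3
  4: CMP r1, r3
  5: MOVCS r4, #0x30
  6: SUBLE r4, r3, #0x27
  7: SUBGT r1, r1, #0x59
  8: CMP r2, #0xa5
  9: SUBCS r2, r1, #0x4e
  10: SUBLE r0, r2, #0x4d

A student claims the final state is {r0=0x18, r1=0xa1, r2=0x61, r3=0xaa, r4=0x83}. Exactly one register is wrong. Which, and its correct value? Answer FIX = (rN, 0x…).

0: ✓ CMP  NZCV=1010
1: ✓ MOVHI  r2←0x5e
2: · MOVLS
3: · MOVCC
4: ✓ CMP  NZCV=1000
5: · MOVCS
6: ✓ SUBLE  r4←0x83
7: · SUBGT
8: ✓ CMP  NZCV=1001
9: · SUBCS
10: · SUBLE

FIX = (r2, 0x5e)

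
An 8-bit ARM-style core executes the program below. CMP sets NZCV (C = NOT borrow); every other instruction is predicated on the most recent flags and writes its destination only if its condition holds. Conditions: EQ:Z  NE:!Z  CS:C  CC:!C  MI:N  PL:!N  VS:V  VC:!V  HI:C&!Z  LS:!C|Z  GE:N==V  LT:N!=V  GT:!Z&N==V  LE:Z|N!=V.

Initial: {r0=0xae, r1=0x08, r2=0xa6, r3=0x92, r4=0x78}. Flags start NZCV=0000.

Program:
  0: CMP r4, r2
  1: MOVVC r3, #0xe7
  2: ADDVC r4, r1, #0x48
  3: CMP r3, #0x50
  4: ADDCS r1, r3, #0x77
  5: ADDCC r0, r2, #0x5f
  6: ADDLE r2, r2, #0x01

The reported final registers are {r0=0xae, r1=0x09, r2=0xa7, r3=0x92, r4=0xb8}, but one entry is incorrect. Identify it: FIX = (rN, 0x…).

FIX = (r4, 0x78)

[0] flags=1001 → (cmp)
[1] flags=1001 VC?F → skip
[2] flags=1001 VC?F → skip
[3] flags=0011 → (cmp)
[4] flags=0011 CS?T → r1=0x09
[5] flags=0011 CC?F → skip
[6] flags=0011 LE?T → r2=0xa7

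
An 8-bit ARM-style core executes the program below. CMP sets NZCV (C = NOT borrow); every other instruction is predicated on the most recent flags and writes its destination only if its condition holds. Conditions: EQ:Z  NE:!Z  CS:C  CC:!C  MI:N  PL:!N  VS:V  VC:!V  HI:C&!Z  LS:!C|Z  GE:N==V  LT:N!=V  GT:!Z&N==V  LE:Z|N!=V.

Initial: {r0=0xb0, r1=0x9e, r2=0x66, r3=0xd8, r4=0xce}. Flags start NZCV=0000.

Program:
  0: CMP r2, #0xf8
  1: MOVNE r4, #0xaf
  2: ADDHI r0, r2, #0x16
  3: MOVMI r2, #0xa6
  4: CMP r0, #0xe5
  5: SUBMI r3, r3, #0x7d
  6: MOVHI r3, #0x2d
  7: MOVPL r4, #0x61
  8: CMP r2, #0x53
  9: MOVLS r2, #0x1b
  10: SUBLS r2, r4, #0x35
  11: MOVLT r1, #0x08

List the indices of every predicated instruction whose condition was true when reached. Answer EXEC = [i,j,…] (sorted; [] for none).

EXEC = [1,5]

[0] flags=0000 → (cmp)
[1] flags=0000 NE?T → r4=0xaf
[2] flags=0000 HI?F → skip
[3] flags=0000 MI?F → skip
[4] flags=1000 → (cmp)
[5] flags=1000 MI?T → r3=0x5b
[6] flags=1000 HI?F → skip
[7] flags=1000 PL?F → skip
[8] flags=0010 → (cmp)
[9] flags=0010 LS?F → skip
[10] flags=0010 LS?F → skip
[11] flags=0010 LT?F → skip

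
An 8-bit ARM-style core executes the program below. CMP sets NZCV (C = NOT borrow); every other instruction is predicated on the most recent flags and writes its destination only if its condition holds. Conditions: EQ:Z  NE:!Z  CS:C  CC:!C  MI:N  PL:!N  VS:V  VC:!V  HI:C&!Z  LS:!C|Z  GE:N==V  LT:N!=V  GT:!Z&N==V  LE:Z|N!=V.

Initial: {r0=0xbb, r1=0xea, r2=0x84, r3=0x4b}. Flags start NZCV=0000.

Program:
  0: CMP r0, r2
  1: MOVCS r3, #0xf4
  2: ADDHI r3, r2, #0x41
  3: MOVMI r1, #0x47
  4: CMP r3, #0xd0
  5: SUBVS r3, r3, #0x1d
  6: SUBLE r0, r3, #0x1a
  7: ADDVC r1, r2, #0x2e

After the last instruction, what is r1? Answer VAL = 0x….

VAL = 0xb2

0: ✓ CMP  NZCV=0010
1: ✓ MOVCS  r3←0xf4
2: ✓ ADDHI  r3←0xc5
3: · MOVMI
4: ✓ CMP  NZCV=1000
5: · SUBVS
6: ✓ SUBLE  r0←0xab
7: ✓ ADDVC  r1←0xb2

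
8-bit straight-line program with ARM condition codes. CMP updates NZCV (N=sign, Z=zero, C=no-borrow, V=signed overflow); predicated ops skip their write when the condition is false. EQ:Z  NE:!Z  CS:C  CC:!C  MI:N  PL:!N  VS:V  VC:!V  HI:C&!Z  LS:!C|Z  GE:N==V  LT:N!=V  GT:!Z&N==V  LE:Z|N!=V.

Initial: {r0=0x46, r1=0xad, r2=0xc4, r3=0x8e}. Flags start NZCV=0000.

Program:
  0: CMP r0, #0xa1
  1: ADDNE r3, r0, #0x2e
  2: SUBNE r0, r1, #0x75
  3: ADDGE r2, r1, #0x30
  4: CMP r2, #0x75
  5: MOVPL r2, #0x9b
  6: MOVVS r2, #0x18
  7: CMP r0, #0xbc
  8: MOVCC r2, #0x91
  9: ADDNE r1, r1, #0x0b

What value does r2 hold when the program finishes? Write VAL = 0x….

VAL = 0x91

[0] flags=1001 → (cmp)
[1] flags=1001 NE?T → r3=0x74
[2] flags=1001 NE?T → r0=0x38
[3] flags=1001 GE?T → r2=0xdd
[4] flags=0011 → (cmp)
[5] flags=0011 PL?T → r2=0x9b
[6] flags=0011 VS?T → r2=0x18
[7] flags=0000 → (cmp)
[8] flags=0000 CC?T → r2=0x91
[9] flags=0000 NE?T → r1=0xb8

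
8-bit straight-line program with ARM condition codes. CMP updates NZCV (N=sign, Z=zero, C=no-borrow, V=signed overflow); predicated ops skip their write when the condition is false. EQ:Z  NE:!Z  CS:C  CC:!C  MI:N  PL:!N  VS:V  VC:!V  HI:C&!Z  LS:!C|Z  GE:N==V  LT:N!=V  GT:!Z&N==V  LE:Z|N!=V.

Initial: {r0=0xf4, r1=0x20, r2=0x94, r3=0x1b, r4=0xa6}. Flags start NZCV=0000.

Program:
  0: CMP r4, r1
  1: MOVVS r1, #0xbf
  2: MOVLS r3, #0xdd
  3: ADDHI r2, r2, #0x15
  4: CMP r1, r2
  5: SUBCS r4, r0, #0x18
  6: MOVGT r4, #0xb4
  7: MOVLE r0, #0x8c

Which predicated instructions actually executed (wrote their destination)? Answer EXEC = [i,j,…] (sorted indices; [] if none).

[0] flags=1010 → (cmp)
[1] flags=1010 VS?F → skip
[2] flags=1010 LS?F → skip
[3] flags=1010 HI?T → r2=0xa9
[4] flags=0000 → (cmp)
[5] flags=0000 CS?F → skip
[6] flags=0000 GT?T → r4=0xb4
[7] flags=0000 LE?F → skip

EXEC = [3,6]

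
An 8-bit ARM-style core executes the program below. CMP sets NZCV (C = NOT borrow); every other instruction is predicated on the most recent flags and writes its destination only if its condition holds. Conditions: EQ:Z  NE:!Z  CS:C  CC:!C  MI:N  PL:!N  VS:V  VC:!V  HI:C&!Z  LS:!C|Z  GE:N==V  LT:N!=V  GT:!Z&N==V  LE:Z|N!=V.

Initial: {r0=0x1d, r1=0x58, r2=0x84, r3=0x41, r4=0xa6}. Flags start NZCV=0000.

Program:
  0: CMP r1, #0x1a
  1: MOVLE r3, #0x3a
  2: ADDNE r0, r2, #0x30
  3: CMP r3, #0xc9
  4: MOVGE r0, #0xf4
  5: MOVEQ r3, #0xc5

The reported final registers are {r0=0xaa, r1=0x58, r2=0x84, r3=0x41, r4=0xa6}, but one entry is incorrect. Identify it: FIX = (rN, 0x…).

FIX = (r0, 0xf4)

0: ✓ CMP  NZCV=0010
1: · MOVLE
2: ✓ ADDNE  r0←0xb4
3: ✓ CMP  NZCV=0000
4: ✓ MOVGE  r0←0xf4
5: · MOVEQ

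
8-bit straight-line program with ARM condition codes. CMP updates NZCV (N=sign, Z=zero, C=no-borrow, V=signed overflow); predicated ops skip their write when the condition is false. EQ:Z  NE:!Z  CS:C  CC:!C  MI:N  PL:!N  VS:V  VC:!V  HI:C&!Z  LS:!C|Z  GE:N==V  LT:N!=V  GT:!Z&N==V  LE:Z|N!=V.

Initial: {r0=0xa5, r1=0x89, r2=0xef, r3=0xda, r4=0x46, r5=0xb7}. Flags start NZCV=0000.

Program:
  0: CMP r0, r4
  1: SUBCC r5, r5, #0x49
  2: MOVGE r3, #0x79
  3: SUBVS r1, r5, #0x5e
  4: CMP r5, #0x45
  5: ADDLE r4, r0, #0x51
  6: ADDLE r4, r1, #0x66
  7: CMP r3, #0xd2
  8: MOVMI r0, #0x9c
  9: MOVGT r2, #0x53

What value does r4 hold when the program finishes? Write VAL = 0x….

0: ✓ CMP  NZCV=0011
1: · SUBCC
2: · MOVGE
3: ✓ SUBVS  r1←0x59
4: ✓ CMP  NZCV=0011
5: ✓ ADDLE  r4←0xf6
6: ✓ ADDLE  r4←0xbf
7: ✓ CMP  NZCV=0010
8: · MOVMI
9: ✓ MOVGT  r2←0x53

VAL = 0xbf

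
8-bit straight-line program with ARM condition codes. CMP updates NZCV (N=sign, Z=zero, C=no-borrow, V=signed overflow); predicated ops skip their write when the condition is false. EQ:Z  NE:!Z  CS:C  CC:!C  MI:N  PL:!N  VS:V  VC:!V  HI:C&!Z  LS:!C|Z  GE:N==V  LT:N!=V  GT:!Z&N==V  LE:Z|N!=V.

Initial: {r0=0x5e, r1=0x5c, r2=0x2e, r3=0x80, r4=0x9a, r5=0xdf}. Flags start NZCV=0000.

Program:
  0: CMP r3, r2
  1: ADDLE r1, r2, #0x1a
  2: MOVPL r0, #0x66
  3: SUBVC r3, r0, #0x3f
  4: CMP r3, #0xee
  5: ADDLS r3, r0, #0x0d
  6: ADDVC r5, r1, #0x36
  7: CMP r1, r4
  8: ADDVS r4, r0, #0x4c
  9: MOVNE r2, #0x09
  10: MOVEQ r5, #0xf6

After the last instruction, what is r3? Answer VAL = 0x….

VAL = 0x73

0: ✓ CMP  NZCV=0011
1: ✓ ADDLE  r1←0x48
2: ✓ MOVPL  r0←0x66
3: · SUBVC
4: ✓ CMP  NZCV=1000
5: ✓ ADDLS  r3←0x73
6: ✓ ADDVC  r5←0x7e
7: ✓ CMP  NZCV=1001
8: ✓ ADDVS  r4←0xb2
9: ✓ MOVNE  r2←0x09
10: · MOVEQ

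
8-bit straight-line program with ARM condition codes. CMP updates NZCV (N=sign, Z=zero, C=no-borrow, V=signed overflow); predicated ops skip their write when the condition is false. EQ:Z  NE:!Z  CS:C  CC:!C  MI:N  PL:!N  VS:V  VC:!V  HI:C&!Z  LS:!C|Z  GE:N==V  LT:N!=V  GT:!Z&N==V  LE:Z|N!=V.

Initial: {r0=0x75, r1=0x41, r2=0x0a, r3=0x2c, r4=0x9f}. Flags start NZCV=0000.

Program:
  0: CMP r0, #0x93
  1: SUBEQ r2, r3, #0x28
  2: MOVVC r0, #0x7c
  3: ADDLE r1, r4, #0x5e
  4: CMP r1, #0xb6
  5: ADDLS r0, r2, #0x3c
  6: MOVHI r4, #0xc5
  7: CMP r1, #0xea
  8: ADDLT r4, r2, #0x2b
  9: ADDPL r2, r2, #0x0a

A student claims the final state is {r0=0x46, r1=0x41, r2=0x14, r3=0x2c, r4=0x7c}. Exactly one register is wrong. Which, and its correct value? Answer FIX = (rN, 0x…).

FIX = (r4, 0x9f)

[0] flags=1001 → (cmp)
[1] flags=1001 EQ?F → skip
[2] flags=1001 VC?F → skip
[3] flags=1001 LE?F → skip
[4] flags=1001 → (cmp)
[5] flags=1001 LS?T → r0=0x46
[6] flags=1001 HI?F → skip
[7] flags=0000 → (cmp)
[8] flags=0000 LT?F → skip
[9] flags=0000 PL?T → r2=0x14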